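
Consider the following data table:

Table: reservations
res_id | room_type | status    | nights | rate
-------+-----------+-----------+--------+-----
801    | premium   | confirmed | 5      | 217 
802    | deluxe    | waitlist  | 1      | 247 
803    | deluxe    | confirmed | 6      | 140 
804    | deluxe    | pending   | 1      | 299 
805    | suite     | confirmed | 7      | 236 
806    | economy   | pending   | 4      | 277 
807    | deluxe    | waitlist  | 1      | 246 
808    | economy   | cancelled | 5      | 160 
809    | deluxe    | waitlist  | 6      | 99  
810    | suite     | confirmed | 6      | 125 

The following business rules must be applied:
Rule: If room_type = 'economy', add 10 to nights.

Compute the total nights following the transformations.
62

Step 1: Count records where room_type = 'economy': 2
Step 2: Total bonus added: 2 × 10 = 20
Step 3: Original sum of nights: 42
Step 4: Final sum = 42 + 20 = 62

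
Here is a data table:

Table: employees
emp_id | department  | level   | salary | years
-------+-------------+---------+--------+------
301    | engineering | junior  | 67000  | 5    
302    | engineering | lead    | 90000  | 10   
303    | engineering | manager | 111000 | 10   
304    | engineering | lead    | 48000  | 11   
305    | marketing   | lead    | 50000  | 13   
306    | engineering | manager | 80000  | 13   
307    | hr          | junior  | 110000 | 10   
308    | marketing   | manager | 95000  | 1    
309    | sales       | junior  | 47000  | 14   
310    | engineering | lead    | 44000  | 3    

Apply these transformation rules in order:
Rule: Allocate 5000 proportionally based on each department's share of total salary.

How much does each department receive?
engineering: 2964.96, hr: 741.24, marketing: 977.09, sales: 316.71

Step 1: Calculate total salary = 742000
Step 2: Calculate each department's proportion:
  engineering: 440000/742000 = 59.30% → 2964.96
  hr: 110000/742000 = 14.82% → 741.24
  marketing: 145000/742000 = 19.54% → 977.09
  sales: 47000/742000 = 6.33% → 316.71
Step 3: Verify: sum of allocations ≈ 5000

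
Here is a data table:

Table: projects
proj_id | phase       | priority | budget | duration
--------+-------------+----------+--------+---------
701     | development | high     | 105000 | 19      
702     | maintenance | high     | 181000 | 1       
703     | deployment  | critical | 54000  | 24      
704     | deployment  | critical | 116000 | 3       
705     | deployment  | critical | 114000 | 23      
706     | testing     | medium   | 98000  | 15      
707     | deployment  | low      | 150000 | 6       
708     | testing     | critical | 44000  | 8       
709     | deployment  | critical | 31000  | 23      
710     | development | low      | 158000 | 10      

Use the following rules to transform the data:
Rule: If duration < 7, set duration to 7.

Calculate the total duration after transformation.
143

Step 1: 3 records have duration < 7
Step 2: These records originally summed to 10
Step 3: After setting to minimum: 3 × 7 = 21
Step 4: Unaffected records sum: 122
Step 5: Final sum = 21 + 122 = 143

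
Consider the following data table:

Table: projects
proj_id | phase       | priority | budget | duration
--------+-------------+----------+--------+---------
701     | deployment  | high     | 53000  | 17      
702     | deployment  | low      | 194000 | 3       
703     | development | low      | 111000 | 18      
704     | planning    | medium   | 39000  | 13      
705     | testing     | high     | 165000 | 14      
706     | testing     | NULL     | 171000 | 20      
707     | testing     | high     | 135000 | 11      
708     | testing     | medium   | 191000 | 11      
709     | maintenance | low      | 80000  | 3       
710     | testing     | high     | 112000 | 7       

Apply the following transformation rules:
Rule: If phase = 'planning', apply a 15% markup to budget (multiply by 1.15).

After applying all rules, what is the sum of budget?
1256850.0

Step 1: Records with phase = 'planning' have total budget = 39000
Step 2: Apply multiplier: 39000 × 1.15 = 44850.0
Step 3: Other records total: 1212000
Step 4: Final sum = 44850.0 + 1212000 = 1256850.0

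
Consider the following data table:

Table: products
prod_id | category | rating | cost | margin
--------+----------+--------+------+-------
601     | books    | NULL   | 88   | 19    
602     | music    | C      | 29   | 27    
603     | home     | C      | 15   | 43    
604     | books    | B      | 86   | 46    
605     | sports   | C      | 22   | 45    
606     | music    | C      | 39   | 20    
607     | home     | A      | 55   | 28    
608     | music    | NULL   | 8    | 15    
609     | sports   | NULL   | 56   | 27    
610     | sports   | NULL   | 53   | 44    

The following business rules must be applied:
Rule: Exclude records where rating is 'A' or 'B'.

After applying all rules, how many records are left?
8

Step 1: Count records to exclude
  - 1 (A) + 1 (B) = 2 records
Step 2: Total records: 10
Step 3: Remaining = 10 - 2 = 8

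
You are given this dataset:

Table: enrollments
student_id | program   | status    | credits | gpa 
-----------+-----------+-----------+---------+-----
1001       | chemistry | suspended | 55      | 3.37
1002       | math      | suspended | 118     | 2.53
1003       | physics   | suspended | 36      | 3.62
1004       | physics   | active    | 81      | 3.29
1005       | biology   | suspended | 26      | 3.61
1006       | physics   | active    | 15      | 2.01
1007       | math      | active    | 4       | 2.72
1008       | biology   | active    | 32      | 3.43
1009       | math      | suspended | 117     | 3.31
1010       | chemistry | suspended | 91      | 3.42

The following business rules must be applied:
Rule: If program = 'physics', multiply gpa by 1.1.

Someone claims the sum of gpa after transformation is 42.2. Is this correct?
No, the correct result is 32.2.

Step 1: Calculate the correct sum after transformation
Step 2: Apply multiplier 1.1 to records where program = 'physics'
Step 3: Correct result = 32.2
Step 4: Claimed result = 42.2
Step 5: 32.2 ≠ 42.2
Conclusion: The claimed result is incorrect. The correct answer is 32.2.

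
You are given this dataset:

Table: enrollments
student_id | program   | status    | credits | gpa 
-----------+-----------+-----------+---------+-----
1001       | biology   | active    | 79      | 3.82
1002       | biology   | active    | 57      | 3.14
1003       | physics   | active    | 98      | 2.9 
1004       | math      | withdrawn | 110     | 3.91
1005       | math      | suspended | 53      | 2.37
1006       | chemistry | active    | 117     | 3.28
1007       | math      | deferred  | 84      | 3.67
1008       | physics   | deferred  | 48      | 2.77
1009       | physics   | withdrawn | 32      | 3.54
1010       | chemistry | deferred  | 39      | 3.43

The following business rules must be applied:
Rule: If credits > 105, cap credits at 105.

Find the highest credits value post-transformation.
105

Step 1: Original maximum credits = 117
Step 2: Apply cap at 105
Step 3: 2 records had credits > 105 and were capped
Step 4: Maximum after transformation = 105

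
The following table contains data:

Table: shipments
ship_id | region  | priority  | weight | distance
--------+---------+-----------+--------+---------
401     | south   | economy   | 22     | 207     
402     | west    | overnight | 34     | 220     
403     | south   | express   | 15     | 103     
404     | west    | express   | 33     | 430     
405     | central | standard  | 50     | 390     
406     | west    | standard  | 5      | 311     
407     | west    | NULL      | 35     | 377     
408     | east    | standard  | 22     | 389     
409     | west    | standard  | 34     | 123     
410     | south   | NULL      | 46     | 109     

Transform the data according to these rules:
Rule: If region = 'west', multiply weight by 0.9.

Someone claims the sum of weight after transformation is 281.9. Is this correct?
Yes, the result is correct.

Step 1: Calculate the correct sum after transformation
Step 2: Apply multiplier 0.9 to records where region = 'west'
Step 3: Correct result = 281.9
Step 4: Claimed result = 281.9
Step 5: 281.9 = 281.9 ✓
Conclusion: The claimed result is correct.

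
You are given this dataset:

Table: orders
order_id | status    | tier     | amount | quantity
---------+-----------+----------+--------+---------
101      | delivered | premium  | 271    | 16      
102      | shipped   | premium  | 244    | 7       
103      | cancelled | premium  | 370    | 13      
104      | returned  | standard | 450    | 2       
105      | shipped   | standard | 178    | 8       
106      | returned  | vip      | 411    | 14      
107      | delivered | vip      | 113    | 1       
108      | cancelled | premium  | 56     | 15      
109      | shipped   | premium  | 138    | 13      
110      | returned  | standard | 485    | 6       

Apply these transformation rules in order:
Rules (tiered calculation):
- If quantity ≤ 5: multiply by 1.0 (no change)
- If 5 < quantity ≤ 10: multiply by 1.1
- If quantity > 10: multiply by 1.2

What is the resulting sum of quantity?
111.3

Step 1: Tier 1 (quantity ≤ 5): 2 records, sum = 3 × 1.0 = 3.0
Step 2: Tier 2 (5 < quantity ≤ 10): 3 records, sum = 21 × 1.1 = 23.1
Step 3: Tier 3 (quantity > 10): 5 records, sum = 71 × 1.2 = 85.2
Step 4: Final sum = 3.0 + 23.1 + 85.2 = 111.3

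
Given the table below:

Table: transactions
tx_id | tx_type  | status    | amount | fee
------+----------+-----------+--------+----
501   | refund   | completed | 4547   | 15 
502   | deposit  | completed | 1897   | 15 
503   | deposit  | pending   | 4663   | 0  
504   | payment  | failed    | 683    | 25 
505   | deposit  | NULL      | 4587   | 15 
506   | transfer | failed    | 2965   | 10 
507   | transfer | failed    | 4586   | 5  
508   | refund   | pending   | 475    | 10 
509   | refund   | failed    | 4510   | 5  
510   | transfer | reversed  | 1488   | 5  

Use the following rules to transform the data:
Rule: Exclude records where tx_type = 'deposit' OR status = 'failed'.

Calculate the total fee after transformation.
30

Step 1: Find records where tx_type = 'deposit' OR status = 'failed'
Step 2: 7 records match, summing to 75
Step 3: Original sum: 105
Step 4: Remaining sum = 105 - 75 = 30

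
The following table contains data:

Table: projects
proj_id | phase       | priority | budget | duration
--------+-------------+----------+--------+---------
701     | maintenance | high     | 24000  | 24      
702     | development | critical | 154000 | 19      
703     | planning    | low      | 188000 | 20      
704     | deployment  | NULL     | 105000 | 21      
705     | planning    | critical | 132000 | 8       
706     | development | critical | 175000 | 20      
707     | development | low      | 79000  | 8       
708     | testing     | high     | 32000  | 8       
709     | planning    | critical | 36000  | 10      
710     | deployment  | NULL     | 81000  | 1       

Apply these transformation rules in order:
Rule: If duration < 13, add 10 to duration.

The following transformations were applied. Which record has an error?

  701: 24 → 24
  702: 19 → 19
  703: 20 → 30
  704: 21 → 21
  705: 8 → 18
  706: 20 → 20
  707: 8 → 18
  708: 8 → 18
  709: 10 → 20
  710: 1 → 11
Record 703 has an error. The correct transformed value should be 20, not 30.

Step 1: Check each record against the rule
Step 2: Record 703 has duration = 20
Step 3: Since 20 >= 13, the bonus should not have been applied
Step 4: Correct value = 20, but claimed value = 30
Conclusion: Record 703 has the error.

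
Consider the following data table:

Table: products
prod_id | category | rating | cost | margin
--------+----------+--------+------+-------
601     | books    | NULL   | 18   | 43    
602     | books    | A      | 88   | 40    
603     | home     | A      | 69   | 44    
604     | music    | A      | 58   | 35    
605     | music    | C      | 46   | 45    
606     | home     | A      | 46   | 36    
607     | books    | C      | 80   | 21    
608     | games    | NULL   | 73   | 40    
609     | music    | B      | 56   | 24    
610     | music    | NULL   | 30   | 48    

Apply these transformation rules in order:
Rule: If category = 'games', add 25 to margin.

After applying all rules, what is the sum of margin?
401

Step 1: Count records where category = 'games': 1
Step 2: Total bonus added: 1 × 25 = 25
Step 3: Original sum of margin: 376
Step 4: Final sum = 376 + 25 = 401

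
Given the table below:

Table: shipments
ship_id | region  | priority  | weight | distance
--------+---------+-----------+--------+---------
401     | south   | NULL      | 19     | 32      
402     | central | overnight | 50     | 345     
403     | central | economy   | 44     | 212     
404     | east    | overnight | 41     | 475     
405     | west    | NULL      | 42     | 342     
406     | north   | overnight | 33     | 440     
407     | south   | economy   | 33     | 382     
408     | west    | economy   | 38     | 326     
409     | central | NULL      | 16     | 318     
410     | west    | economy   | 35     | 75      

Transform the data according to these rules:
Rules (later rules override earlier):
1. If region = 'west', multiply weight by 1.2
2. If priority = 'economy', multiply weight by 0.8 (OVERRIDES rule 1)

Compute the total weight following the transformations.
329.4

Step 1: Rule 2 takes priority for records with priority = 'economy'
  - 4 records: 150 × 0.8 = 120.0
Step 2: Rule 1 applies to remaining records with region = 'west'
  - 1 records: 42 × 1.2 = 50.4
Step 3: Other records unchanged: 159
Step 4: Final sum = 120.0 + 50.4 + 159 = 329.4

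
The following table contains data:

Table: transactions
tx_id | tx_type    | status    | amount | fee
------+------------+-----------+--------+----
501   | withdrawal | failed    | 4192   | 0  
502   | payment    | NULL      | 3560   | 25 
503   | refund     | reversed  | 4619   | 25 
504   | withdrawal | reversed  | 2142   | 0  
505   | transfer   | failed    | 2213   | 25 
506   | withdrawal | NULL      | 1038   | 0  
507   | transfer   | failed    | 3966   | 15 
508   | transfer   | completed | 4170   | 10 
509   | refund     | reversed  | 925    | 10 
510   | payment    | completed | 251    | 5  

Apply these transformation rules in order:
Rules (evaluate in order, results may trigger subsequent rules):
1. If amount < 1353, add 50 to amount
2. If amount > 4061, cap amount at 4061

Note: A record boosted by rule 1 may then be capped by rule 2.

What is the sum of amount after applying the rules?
26428

Step 1: Apply rule 1 to records with amount < 1353
  - 3 records get bonus of 50
  - Of these, 0 records then exceed 4061 and get capped
Step 2: Apply rule 2 to records with amount > 4061
  - 3 records (original) are capped
Step 3: Calculate final sum = 26428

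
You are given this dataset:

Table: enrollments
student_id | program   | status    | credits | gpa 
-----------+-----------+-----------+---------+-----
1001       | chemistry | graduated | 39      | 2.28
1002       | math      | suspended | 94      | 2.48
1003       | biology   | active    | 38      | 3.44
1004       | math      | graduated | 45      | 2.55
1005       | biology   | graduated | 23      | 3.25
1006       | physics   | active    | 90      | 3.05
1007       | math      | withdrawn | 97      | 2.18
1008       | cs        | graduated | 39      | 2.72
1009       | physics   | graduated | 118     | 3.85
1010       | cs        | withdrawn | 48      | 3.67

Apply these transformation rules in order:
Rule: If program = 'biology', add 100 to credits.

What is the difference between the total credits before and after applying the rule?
200

Step 1: Original sum of credits = 631
Step 2: 2 records have program = 'biology'
Step 3: Each affected record changes by 100
Step 4: Total change = 2 × 100 = 200
Step 5: New sum = 631 + 200 = 831
Step 6: Difference = |831 - 631| = 200
        (Sum increased by 200)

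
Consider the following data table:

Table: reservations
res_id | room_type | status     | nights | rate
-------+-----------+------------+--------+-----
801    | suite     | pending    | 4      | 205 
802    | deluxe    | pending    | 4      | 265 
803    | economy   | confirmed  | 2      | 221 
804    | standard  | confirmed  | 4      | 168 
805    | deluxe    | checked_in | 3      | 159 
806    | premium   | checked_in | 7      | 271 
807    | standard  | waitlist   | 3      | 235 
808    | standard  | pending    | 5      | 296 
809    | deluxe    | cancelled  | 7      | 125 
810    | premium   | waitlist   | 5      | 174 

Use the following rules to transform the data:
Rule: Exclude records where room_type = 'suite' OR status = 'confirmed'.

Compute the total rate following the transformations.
1525

Step 1: Find records where room_type = 'suite' OR status = 'confirmed'
Step 2: 3 records match, summing to 594
Step 3: Original sum: 2119
Step 4: Remaining sum = 2119 - 594 = 1525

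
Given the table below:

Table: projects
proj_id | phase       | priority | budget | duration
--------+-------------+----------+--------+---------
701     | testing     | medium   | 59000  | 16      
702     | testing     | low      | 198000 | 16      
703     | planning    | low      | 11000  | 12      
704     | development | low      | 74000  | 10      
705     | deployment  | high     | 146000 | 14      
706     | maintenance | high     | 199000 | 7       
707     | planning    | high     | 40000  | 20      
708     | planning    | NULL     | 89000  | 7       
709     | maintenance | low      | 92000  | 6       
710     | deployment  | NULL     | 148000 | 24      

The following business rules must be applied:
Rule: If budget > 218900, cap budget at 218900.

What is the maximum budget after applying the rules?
199000

Step 1: Original maximum budget = 199000
Step 2: Check cap of 218900 against maximum
Step 3: No records exceed the cap (max 199000 <= cap 218900), so no capping applies
Step 4: Maximum after transformation = 199000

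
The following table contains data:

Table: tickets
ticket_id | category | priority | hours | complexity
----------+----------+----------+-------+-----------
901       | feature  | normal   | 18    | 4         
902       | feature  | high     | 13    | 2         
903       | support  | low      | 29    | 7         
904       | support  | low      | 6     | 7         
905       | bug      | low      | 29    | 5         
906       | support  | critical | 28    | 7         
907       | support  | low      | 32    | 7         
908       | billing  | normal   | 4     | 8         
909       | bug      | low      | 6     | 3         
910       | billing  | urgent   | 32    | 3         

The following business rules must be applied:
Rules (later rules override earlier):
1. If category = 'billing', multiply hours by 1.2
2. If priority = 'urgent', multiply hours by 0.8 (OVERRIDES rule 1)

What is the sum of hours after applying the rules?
191.4

Step 1: Rule 2 takes priority for records with priority = 'urgent'
  - 1 records: 32 × 0.8 = 25.6
Step 2: Rule 1 applies to remaining records with category = 'billing'
  - 1 records: 4 × 1.2 = 4.8
Step 3: Other records unchanged: 161
Step 4: Final sum = 25.6 + 4.8 + 161 = 191.4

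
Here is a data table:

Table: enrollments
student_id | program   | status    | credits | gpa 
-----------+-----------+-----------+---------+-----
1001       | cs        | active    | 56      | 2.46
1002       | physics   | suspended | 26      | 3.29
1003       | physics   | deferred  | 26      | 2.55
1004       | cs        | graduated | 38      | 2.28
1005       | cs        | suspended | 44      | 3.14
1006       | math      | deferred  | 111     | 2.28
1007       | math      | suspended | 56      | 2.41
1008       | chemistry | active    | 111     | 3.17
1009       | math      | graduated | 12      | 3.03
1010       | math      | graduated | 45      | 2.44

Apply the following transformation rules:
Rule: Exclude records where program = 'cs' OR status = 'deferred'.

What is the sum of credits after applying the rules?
250

Step 1: Find records where program = 'cs' OR status = 'deferred'
Step 2: 5 records match, summing to 275
Step 3: Original sum: 525
Step 4: Remaining sum = 525 - 275 = 250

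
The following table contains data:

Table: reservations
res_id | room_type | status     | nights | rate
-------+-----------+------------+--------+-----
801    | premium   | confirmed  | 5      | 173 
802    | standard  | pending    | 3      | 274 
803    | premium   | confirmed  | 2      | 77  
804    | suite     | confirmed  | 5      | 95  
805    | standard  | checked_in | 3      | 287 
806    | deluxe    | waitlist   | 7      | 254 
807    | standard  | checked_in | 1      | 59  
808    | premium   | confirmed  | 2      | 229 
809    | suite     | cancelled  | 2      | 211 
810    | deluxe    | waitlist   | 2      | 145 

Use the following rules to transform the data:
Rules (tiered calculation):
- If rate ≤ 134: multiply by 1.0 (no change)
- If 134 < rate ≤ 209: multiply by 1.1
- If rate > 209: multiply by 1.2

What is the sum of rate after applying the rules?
2086.8

Step 1: Tier 1 (rate ≤ 134): 3 records, sum = 231 × 1.0 = 231.0
Step 2: Tier 2 (134 < rate ≤ 209): 2 records, sum = 318 × 1.1 = 349.8
Step 3: Tier 3 (rate > 209): 5 records, sum = 1255 × 1.2 = 1506.0
Step 4: Final sum = 231.0 + 349.8 + 1506.0 = 2086.8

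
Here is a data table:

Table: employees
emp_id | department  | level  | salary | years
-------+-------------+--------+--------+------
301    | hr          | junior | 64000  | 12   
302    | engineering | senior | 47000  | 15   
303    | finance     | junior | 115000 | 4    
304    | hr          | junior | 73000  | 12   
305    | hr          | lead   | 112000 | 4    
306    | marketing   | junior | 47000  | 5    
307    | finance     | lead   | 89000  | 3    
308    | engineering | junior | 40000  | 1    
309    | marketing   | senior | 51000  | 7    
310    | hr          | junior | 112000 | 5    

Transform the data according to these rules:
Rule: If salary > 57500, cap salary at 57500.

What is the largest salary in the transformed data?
57500

Step 1: Original maximum salary = 115000
Step 2: Apply cap at 57500
Step 3: 6 records had salary > 57500 and were capped
Step 4: Maximum after transformation = 57500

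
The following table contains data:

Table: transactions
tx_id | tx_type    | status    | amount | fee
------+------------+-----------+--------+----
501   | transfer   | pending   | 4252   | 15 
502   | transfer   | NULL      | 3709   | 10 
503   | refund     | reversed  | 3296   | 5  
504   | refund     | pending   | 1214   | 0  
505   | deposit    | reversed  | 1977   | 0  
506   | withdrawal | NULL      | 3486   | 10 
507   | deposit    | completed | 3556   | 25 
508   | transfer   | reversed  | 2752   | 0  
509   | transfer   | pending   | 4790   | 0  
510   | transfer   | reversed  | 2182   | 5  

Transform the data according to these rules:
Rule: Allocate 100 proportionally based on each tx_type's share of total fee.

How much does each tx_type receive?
deposit: 35.71, refund: 7.14, transfer: 42.86, withdrawal: 14.29

Step 1: Calculate total fee = 70
Step 2: Calculate each tx_type's proportion:
  deposit: 25/70 = 35.71% → 35.71
  refund: 5/70 = 7.14% → 7.14
  transfer: 30/70 = 42.86% → 42.86
  withdrawal: 10/70 = 14.29% → 14.29
Step 3: Verify: sum of allocations ≈ 100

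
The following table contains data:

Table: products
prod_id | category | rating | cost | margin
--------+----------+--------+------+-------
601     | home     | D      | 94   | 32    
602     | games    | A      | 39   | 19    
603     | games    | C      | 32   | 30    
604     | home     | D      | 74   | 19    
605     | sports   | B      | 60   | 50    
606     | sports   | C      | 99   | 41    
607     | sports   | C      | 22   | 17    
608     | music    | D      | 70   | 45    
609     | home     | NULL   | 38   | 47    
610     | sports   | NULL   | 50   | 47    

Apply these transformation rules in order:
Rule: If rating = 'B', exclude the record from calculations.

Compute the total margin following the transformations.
297

Step 1: Identify records where rating = 'B'
Step 2: The excluded records sum to 50
Step 3: Original total margin = 347
Step 4: Remaining total = 347 - 50 = 297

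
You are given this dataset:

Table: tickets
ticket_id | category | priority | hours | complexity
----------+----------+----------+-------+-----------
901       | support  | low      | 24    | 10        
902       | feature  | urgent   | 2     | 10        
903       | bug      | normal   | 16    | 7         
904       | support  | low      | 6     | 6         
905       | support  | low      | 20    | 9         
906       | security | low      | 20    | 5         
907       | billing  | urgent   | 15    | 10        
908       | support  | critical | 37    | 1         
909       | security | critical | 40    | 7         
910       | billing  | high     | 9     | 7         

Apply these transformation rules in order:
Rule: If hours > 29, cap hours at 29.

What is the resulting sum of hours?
170

Step 1: 2 records have hours > 29
Step 2: These records originally summed to 77
Step 3: After capping: 2 × 29 = 58
Step 4: Unaffected records sum: 112
Step 5: Final sum = 58 + 112 = 170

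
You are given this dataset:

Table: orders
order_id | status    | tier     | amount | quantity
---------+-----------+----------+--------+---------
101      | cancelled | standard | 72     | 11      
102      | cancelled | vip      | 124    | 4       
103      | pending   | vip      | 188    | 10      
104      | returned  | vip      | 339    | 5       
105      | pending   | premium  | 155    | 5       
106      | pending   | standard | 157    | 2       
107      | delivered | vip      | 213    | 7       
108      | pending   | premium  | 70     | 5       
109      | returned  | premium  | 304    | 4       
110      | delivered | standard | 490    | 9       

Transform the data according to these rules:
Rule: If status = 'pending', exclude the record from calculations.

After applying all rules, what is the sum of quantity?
40

Step 1: Identify records where status = 'pending'
Step 2: The excluded records sum to 22
Step 3: Original total quantity = 62
Step 4: Remaining total = 62 - 22 = 40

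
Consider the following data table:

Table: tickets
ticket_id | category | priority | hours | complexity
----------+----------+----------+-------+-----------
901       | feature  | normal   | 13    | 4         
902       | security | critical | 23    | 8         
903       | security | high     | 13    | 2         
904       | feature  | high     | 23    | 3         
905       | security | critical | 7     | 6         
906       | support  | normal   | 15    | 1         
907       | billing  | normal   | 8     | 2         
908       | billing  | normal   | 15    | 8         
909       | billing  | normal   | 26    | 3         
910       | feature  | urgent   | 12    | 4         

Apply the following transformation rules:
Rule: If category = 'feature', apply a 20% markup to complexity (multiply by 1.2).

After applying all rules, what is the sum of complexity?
43.2

Step 1: Records with category = 'feature' have total complexity = 11
Step 2: Apply multiplier: 11 × 1.2 = 13.2
Step 3: Other records total: 30
Step 4: Final sum = 13.2 + 30 = 43.2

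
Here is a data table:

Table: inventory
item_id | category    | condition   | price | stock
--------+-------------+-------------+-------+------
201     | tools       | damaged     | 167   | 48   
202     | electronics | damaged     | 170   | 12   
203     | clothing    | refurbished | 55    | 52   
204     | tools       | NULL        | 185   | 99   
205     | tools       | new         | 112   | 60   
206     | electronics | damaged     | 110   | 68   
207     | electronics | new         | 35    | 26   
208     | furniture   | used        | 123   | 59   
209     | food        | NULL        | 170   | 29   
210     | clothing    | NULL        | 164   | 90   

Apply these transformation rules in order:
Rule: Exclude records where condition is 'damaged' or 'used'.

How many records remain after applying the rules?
6

Step 1: Count records to exclude
  - 3 (damaged) + 1 (used) = 4 records
Step 2: Total records: 10
Step 3: Remaining = 10 - 4 = 6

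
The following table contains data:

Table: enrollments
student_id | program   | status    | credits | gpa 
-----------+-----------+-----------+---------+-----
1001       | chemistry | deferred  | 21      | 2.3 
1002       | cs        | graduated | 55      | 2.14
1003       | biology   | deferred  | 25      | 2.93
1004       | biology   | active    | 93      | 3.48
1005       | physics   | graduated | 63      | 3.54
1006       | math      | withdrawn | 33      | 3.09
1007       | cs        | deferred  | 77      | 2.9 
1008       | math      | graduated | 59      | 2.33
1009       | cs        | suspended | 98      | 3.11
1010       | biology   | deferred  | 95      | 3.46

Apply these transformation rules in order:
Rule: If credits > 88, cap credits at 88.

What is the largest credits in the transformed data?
88

Step 1: Original maximum credits = 98
Step 2: Apply cap at 88
Step 3: 3 records had credits > 88 and were capped
Step 4: Maximum after transformation = 88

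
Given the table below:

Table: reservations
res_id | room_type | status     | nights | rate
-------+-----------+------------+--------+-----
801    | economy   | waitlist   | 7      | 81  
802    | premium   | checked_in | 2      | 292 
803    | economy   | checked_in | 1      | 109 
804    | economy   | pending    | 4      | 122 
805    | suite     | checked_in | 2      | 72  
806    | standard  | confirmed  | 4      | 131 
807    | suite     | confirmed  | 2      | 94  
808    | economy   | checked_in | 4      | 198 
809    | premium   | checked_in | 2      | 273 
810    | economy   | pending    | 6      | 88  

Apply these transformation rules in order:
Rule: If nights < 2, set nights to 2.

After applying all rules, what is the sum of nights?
35

Step 1: 1 records have nights < 2
Step 2: These records originally summed to 1
Step 3: After setting to minimum: 1 × 2 = 2
Step 4: Unaffected records sum: 33
Step 5: Final sum = 2 + 33 = 35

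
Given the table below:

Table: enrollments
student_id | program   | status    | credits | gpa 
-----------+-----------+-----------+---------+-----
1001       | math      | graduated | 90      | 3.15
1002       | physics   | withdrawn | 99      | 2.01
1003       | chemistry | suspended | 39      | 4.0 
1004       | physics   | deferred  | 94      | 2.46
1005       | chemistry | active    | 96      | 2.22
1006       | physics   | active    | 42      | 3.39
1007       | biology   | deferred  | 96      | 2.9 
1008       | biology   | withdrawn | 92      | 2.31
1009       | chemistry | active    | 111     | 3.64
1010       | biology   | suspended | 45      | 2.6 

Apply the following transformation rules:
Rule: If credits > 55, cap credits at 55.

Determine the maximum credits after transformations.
55

Step 1: Original maximum credits = 111
Step 2: Apply cap at 55
Step 3: 7 records had credits > 55 and were capped
Step 4: Maximum after transformation = 55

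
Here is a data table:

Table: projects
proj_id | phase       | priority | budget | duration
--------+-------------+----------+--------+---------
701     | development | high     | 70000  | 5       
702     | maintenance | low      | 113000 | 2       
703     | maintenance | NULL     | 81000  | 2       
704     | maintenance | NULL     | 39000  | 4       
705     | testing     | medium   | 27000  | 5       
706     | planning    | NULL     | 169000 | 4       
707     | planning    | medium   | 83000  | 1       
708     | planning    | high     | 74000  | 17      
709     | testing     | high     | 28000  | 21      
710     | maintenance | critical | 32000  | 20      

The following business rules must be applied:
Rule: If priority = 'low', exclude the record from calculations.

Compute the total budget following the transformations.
603000

Step 1: Identify records where priority = 'low'
Step 2: The excluded records sum to 113000
Step 3: Original total budget = 716000
Step 4: Remaining total = 716000 - 113000 = 603000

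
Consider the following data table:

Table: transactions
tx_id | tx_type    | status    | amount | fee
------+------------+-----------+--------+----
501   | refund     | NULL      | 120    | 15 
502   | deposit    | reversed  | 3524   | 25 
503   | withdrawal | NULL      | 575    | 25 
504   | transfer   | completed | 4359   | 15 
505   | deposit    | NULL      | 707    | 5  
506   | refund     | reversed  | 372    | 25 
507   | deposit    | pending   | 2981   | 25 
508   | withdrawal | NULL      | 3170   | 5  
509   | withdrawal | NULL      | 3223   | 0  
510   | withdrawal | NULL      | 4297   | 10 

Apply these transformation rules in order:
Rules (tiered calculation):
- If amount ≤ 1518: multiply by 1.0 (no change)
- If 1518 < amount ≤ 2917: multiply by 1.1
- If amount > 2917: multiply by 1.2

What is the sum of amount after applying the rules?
27638.8

Step 1: Tier 1 (amount ≤ 1518): 4 records, sum = 1774 × 1.0 = 1774.0
Step 2: Tier 2 (1518 < amount ≤ 2917): 0 records, sum = 0 × 1.1 = 0.0
Step 3: Tier 3 (amount > 2917): 6 records, sum = 21554 × 1.2 = 25864.8
Step 4: Final sum = 1774.0 + 0.0 + 25864.8 = 27638.8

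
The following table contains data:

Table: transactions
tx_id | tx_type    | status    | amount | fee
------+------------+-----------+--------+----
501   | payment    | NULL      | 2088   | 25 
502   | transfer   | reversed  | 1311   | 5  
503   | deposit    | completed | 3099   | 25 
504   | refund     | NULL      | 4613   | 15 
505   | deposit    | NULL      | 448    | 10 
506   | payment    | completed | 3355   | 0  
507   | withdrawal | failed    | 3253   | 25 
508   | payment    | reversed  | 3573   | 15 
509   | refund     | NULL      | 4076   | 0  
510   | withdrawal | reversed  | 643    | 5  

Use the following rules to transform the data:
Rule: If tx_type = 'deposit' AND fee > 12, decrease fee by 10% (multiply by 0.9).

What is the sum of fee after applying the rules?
122.5

Step 1: Find records where tx_type = 'deposit' AND fee > 12
Step 2: 1 records match, summing to 25
Step 3: After multiplier: 25 × 0.9 = 22.5
Step 4: Unaffected records sum: 100
Step 5: Final sum = 22.5 + 100 = 122.5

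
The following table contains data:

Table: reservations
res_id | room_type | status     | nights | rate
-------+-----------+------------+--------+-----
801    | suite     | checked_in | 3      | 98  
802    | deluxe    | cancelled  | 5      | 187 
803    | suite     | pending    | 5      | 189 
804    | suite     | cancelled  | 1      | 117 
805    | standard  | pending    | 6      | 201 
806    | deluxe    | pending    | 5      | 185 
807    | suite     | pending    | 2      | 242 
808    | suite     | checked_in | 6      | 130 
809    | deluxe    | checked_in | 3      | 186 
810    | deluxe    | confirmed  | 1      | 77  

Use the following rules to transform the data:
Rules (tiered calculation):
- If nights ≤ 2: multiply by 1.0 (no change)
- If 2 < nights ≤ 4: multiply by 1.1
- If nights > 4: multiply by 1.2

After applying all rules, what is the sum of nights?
43.0

Step 1: Tier 1 (nights ≤ 2): 3 records, sum = 4 × 1.0 = 4.0
Step 2: Tier 2 (2 < nights ≤ 4): 2 records, sum = 6 × 1.1 = 6.6
Step 3: Tier 3 (nights > 4): 5 records, sum = 27 × 1.2 = 32.4
Step 4: Final sum = 4.0 + 6.6 + 32.4 = 43.0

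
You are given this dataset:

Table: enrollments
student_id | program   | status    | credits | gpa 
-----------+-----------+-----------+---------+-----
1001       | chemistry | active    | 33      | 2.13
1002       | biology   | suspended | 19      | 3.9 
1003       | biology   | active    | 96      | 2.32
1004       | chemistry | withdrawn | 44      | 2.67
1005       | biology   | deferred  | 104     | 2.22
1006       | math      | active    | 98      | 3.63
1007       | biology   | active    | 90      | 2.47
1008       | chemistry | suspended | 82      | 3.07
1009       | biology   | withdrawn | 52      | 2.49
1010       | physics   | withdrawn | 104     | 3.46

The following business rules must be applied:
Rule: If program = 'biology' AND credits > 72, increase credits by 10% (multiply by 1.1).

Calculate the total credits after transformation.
751.0

Step 1: Find records where program = 'biology' AND credits > 72
Step 2: 3 records match, summing to 290
Step 3: After multiplier: 290 × 1.1 = 319.0
Step 4: Unaffected records sum: 432
Step 5: Final sum = 319.0 + 432 = 751.0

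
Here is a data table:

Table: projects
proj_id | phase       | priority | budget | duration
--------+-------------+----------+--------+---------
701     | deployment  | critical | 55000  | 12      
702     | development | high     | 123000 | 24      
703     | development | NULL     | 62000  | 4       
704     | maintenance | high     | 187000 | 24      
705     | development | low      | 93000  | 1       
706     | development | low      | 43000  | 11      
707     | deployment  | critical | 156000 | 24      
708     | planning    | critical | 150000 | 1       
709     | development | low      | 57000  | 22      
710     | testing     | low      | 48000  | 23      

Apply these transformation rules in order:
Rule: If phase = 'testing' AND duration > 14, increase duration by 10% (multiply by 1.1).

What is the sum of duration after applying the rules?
148.3

Step 1: Find records where phase = 'testing' AND duration > 14
Step 2: 1 records match, summing to 23
Step 3: After multiplier: 23 × 1.1 = 25.3
Step 4: Unaffected records sum: 123
Step 5: Final sum = 25.3 + 123 = 148.3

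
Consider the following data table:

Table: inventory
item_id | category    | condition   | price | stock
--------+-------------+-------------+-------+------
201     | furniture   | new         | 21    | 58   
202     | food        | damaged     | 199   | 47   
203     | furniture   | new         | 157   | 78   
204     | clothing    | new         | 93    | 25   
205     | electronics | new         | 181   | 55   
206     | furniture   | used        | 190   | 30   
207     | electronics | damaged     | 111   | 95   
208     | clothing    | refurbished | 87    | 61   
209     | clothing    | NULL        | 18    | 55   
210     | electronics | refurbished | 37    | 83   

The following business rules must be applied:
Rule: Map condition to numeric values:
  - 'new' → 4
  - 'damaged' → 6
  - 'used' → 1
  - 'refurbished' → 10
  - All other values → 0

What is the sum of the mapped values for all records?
49

Step 1: Apply mapping to each record
Step 2: Count by status:
  'new': 4 records × 4 = 16
  'damaged': 2 records × 6 = 12
  'used': 1 records × 1 = 1
  'refurbished': 2 records × 10 = 20
Step 3: Sum all mapped values = 49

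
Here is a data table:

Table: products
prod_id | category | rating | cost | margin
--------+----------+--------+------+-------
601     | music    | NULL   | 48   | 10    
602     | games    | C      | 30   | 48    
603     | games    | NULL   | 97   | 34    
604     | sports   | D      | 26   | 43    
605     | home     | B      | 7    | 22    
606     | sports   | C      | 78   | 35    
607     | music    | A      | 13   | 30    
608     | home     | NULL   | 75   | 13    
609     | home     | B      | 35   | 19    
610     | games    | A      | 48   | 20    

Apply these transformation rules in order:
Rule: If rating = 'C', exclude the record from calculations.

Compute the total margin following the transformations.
191

Step 1: Identify records where rating = 'C'
Step 2: The excluded records sum to 83
Step 3: Original total margin = 274
Step 4: Remaining total = 274 - 83 = 191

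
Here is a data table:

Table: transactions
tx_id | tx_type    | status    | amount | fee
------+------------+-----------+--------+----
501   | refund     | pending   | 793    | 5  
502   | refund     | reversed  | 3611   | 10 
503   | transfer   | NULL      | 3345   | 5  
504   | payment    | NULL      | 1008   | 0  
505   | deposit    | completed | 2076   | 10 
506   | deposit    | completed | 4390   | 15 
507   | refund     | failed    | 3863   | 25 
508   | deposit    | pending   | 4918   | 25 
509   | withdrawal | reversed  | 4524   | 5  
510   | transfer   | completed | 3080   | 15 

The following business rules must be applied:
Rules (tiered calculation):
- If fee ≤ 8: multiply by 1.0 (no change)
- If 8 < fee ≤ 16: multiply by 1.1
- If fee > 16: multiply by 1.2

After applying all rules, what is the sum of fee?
130.0

Step 1: Tier 1 (fee ≤ 8): 4 records, sum = 15 × 1.0 = 15.0
Step 2: Tier 2 (8 < fee ≤ 16): 4 records, sum = 50 × 1.1 = 55.0
Step 3: Tier 3 (fee > 16): 2 records, sum = 50 × 1.2 = 60.0
Step 4: Final sum = 15.0 + 55.0 + 60.0 = 130.0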